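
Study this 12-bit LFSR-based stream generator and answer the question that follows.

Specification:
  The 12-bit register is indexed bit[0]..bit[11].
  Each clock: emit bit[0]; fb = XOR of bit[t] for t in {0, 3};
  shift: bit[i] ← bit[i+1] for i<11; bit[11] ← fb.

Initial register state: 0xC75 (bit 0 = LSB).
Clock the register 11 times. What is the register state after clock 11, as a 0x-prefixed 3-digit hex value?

0x7F7

reg_0 = 0xC75
clock 1: out=1, reg = 0xE3A
clock 2: out=0, reg = 0xF1D
clock 3: out=1, reg = 0x78E
clock 4: out=0, reg = 0xBC7
clock 5: out=1, reg = 0xDE3
clock 6: out=1, reg = 0xEF1
clock 7: out=1, reg = 0xF78
clock 8: out=0, reg = 0xFBC
clock 9: out=0, reg = 0xFDE
clock 10: out=0, reg = 0xFEF
clock 11: out=1, reg = 0x7F7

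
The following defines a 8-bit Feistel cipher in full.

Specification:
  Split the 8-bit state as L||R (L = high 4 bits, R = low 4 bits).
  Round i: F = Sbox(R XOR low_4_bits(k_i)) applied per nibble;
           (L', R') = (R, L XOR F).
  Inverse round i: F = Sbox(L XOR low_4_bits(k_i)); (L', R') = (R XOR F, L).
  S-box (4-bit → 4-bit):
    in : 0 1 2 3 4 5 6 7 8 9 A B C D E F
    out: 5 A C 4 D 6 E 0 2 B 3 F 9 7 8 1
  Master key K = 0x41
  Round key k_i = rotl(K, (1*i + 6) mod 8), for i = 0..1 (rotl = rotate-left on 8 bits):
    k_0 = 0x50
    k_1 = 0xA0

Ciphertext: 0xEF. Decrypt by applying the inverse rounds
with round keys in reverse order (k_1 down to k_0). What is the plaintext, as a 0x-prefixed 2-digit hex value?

s_0 = ciphertext = 0xEF
s_1 = InvRound(s_0, k_1) = 0x7E
s_2 = InvRound(s_1, k_0) = 0xE7

0xE7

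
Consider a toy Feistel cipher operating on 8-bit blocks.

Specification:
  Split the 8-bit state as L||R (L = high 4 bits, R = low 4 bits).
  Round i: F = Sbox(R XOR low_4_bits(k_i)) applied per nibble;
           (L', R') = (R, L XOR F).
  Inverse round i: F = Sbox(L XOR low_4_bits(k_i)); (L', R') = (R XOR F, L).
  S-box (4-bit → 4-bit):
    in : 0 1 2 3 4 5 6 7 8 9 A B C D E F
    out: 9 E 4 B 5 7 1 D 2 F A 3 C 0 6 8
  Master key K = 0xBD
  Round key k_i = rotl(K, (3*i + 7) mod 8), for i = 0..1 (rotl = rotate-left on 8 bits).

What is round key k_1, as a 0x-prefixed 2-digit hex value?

K = 0xBD
k_0 = rotl(K, (3*0+7) mod 8) = rotl(K, 7) = 0xDE
k_1 = rotl(K, (3*1+7) mod 8) = rotl(K, 2) = 0xF6

0xF6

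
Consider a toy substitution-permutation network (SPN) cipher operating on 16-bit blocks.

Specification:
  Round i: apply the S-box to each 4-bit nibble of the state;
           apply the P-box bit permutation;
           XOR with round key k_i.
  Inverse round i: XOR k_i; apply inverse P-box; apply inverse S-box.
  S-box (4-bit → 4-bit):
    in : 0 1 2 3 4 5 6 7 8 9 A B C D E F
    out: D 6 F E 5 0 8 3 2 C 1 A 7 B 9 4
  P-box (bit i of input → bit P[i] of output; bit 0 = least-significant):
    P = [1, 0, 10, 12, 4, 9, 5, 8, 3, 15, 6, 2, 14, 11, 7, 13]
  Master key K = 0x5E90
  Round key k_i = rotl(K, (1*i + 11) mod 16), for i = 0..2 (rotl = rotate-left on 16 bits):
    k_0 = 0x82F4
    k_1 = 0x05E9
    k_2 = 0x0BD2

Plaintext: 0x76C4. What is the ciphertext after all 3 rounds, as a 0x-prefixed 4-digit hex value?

s_0 = plaintext = 0x76C4
s_1 = Round(s_0, k_0) = 0xCCC2
s_2 = Round(s_1, k_1) = 0xDB12
s_3 = Round(s_2, k_2) = 0xF5F5

0xF5F5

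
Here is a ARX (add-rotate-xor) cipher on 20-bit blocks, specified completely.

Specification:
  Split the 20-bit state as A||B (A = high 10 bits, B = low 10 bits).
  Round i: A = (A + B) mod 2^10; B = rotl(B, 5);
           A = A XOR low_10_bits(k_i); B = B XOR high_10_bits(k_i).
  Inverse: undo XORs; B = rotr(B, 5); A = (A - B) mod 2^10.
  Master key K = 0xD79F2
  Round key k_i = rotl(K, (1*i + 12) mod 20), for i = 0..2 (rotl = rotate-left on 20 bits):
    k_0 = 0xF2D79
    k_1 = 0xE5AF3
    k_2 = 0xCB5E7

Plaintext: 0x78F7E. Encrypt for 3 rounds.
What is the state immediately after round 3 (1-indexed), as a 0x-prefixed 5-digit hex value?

s_0 = plaintext = 0x78F7E
s_1 = Round(s_0, k_0) = 0x06010
s_2 = Round(s_1, k_1) = 0xB6D96
s_3 = Round(s_2, k_2) = 0x659E1

0x659E1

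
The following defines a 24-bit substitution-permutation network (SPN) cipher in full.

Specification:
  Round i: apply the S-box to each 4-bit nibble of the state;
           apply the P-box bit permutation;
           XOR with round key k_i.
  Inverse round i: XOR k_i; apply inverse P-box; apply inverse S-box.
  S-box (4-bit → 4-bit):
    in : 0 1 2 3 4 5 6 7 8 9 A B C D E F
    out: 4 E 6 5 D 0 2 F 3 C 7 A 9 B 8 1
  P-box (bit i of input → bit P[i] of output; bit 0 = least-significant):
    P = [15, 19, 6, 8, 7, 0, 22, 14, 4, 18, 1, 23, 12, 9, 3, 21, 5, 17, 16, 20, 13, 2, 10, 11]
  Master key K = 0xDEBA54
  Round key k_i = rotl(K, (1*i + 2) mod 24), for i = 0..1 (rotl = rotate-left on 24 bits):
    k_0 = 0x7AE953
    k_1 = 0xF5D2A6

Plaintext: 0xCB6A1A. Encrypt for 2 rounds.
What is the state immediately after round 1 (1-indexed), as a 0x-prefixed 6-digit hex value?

s_0 = plaintext = 0xCB6A1A
s_1 = Round(s_0, k_0) = 0x240300
s_2 = Round(s_1, k_1) = 0xA4D6D8

0x240300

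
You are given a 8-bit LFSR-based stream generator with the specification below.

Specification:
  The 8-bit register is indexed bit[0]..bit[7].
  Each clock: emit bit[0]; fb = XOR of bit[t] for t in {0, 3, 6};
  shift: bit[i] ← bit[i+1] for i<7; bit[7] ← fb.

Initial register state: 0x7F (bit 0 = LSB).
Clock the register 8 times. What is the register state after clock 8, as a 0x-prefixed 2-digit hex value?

reg_0 = 0x7F
clock 1: out=1, reg = 0xBF
clock 2: out=1, reg = 0x5F
clock 3: out=1, reg = 0xAF
clock 4: out=1, reg = 0x57
clock 5: out=1, reg = 0x2B
clock 6: out=1, reg = 0x15
clock 7: out=1, reg = 0x8A
clock 8: out=0, reg = 0xC5

0xC5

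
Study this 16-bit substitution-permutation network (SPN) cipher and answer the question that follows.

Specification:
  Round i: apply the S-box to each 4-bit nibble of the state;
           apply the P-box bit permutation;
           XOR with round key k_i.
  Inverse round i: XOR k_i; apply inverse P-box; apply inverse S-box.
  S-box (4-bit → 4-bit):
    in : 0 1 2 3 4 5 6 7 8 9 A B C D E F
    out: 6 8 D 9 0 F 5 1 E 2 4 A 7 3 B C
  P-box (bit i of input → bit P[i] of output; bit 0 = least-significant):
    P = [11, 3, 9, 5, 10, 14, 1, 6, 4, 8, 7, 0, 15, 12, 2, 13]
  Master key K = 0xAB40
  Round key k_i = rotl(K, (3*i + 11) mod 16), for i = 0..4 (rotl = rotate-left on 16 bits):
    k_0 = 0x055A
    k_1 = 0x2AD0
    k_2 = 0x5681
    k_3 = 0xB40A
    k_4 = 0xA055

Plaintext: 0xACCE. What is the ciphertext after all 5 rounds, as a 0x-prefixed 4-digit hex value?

0x43F9

s_0 = plaintext = 0xACCE
s_1 = Round(s_0, k_0) = 0x48E4
s_2 = Round(s_1, k_1) = 0x6F11
s_3 = Round(s_2, k_2) = 0xD664
s_4 = Round(s_3, k_3) = 0x2098
s_5 = Round(s_4, k_4) = 0x43F9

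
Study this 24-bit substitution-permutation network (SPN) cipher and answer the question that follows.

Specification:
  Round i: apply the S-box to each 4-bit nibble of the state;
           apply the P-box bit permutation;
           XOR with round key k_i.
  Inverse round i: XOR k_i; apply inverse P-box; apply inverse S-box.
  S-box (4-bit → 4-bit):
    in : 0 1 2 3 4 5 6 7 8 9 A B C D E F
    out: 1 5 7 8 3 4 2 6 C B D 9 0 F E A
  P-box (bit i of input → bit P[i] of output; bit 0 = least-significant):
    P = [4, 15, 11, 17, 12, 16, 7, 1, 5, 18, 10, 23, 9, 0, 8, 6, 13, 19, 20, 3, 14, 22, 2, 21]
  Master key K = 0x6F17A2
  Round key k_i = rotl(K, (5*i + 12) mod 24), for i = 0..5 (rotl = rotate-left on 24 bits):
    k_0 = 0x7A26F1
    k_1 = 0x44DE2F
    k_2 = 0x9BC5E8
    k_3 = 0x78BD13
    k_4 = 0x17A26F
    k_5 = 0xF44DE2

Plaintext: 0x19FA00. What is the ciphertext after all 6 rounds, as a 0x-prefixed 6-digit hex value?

s_0 = plaintext = 0x19FA00
s_1 = Round(s_0, k_0) = 0xF2528C
s_2 = Round(s_1, k_1) = 0x38FB8D
s_3 = Round(s_2, k_2) = 0x294D13
s_4 = Round(s_3, k_3) = 0xB6CBBE
s_5 = Round(s_4, k_4) = 0xBD7A4D
s_6 = Round(s_5, k_5) = 0x4FB0DB

0x4FB0DB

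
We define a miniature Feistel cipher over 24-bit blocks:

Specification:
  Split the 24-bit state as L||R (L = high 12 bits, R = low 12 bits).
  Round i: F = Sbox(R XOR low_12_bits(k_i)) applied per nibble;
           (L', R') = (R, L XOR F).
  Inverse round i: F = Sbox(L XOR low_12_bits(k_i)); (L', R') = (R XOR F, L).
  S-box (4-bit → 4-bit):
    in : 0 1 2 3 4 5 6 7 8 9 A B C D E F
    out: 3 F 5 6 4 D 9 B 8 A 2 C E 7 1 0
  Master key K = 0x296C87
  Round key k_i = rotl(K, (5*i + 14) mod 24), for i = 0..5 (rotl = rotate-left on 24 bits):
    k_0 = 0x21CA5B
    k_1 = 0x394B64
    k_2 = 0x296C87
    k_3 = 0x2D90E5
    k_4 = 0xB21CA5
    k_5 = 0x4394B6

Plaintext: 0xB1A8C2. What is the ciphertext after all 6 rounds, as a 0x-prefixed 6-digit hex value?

0x360AAD

s_0 = plaintext = 0xB1A8C2
s_1 = Round(s_0, k_0) = 0x8C2EB0
s_2 = Round(s_1, k_1) = 0xEB05B6
s_3 = Round(s_2, k_2) = 0x5B64DF
s_4 = Round(s_3, k_3) = 0x4DF1D4
s_5 = Round(s_4, k_4) = 0x1D4360
s_6 = Round(s_5, k_5) = 0x360AAD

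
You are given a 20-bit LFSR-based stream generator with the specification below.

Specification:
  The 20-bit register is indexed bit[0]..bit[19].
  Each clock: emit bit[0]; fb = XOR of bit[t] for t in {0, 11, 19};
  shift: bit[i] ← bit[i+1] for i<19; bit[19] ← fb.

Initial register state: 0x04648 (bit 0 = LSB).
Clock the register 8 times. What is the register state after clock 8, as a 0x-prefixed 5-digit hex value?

reg_0 = 0x04648
clock 1: out=0, reg = 0x02324
clock 2: out=0, reg = 0x01192
clock 3: out=0, reg = 0x008C9
clock 4: out=1, reg = 0x00464
clock 5: out=0, reg = 0x00232
clock 6: out=0, reg = 0x00119
clock 7: out=1, reg = 0x8008C
clock 8: out=0, reg = 0xC0046

0xC0046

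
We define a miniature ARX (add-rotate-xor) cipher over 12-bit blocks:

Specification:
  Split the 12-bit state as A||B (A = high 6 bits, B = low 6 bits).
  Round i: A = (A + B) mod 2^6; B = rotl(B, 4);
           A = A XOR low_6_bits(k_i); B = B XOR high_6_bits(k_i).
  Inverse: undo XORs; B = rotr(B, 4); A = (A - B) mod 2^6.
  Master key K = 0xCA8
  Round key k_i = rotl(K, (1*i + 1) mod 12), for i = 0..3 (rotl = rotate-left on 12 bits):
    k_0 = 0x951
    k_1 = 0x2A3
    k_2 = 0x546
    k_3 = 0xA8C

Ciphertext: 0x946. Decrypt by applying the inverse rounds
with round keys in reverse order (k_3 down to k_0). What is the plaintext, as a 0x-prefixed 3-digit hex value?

0xED3

s_0 = ciphertext = 0x946
s_1 = InvRound(s_0, k_3) = 0xDF2
s_2 = InvRound(s_1, k_2) = 0x4DE
s_3 = InvRound(s_2, k_1) = 0x7D1
s_4 = InvRound(s_3, k_0) = 0xED3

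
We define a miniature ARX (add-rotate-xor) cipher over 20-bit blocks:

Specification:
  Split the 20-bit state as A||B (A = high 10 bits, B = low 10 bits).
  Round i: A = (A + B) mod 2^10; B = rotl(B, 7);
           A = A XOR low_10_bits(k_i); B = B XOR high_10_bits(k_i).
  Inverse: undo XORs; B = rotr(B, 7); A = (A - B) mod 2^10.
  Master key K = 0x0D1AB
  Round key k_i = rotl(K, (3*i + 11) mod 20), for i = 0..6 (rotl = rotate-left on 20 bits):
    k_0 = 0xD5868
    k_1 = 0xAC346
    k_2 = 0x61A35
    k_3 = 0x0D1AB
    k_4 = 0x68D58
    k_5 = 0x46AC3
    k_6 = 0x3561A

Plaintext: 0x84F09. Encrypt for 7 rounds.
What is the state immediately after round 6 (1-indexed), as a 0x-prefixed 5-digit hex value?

0xD92B3

s_0 = plaintext = 0x84F09
s_1 = Round(s_0, k_0) = 0x5D3B7
s_2 = Round(s_1, k_1) = 0x9B546
s_3 = Round(s_2, k_2) = 0x61AAE
s_4 = Round(s_3, k_3) = 0x67F61
s_5 = Round(s_4, k_4) = 0x1614F
s_6 = Round(s_5, k_5) = 0xD92B3
s_7 = Round(s_6, k_6) = 0x03503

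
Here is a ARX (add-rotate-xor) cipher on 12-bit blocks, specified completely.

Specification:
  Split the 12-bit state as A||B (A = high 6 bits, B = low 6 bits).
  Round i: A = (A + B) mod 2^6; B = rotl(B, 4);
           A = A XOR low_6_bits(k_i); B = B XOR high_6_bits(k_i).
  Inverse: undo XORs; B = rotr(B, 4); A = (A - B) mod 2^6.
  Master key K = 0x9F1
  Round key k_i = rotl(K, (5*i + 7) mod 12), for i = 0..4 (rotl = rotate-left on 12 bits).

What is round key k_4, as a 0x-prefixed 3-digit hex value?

0xF8C

K = 0x9F1
k_0 = rotl(K, (5*0+7) mod 12) = rotl(K, 7) = 0x8CF
k_1 = rotl(K, (5*1+7) mod 12) = rotl(K, 0) = 0x9F1
k_2 = rotl(K, (5*2+7) mod 12) = rotl(K, 5) = 0xE33
k_3 = rotl(K, (5*3+7) mod 12) = rotl(K, 10) = 0x67C
k_4 = rotl(K, (5*4+7) mod 12) = rotl(K, 3) = 0xF8C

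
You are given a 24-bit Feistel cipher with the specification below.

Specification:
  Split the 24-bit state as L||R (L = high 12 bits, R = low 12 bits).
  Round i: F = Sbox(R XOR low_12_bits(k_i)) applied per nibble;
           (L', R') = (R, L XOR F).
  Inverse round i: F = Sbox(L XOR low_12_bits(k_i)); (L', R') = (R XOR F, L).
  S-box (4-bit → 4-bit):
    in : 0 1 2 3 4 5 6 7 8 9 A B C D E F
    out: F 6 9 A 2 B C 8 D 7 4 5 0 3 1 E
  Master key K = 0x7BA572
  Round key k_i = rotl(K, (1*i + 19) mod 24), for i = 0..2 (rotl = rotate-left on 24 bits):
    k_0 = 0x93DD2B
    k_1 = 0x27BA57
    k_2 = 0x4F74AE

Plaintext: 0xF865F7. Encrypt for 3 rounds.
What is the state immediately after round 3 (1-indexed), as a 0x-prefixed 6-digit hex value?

s_0 = plaintext = 0xF865F7
s_1 = Round(s_0, k_0) = 0x5F72B6
s_2 = Round(s_1, k_1) = 0x2B68E1
s_3 = Round(s_2, k_2) = 0x8E1298

0x8E1298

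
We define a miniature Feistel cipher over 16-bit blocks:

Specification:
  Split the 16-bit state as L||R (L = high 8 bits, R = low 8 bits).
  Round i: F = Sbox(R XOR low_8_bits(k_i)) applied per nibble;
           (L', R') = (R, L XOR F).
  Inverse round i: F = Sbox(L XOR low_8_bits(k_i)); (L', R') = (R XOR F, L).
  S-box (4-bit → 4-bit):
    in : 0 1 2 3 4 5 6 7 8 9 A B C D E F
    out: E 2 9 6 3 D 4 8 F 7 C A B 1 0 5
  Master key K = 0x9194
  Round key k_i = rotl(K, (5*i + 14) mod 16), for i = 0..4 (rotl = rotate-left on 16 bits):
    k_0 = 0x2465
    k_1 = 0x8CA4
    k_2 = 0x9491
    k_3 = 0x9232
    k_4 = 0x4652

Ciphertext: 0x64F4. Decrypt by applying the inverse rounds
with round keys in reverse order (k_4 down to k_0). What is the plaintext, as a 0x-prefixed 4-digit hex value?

s_0 = ciphertext = 0x64F4
s_1 = InvRound(s_0, k_4) = 0x9064
s_2 = InvRound(s_1, k_3) = 0xAD90
s_3 = InvRound(s_2, k_2) = 0xFBAD
s_4 = InvRound(s_3, k_1) = 0x78FB
s_5 = InvRound(s_4, k_0) = 0xDA78

0xDA78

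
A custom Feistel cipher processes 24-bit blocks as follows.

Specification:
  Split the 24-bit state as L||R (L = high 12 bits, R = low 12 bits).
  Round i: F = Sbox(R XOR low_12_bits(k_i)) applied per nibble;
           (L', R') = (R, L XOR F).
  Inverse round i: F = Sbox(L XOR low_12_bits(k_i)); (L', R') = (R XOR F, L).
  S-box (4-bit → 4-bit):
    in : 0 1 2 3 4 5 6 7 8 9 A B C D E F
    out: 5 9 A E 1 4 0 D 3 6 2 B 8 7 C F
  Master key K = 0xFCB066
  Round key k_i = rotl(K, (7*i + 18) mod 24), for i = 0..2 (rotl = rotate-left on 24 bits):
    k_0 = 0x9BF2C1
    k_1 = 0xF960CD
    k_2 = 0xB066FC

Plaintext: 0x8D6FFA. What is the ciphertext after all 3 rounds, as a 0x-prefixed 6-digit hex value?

s_0 = plaintext = 0x8D6FFA
s_1 = Round(s_0, k_0) = 0xFFAF3D
s_2 = Round(s_1, k_1) = 0xF3D00F
s_3 = Round(s_2, k_2) = 0x00FFC3

0x00FFC3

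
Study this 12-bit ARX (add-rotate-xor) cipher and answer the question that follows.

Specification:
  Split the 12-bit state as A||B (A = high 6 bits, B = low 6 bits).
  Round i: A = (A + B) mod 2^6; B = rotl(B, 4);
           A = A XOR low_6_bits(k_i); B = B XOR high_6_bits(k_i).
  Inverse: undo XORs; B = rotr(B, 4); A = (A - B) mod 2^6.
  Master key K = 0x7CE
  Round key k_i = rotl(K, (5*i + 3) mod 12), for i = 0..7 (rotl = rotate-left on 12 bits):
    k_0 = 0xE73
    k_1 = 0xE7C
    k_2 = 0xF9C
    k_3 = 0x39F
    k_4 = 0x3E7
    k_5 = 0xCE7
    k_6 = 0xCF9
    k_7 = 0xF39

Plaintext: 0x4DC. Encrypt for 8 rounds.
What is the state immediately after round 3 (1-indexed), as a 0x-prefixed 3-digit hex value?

s_0 = plaintext = 0x4DC
s_1 = Round(s_0, k_0) = 0x73E
s_2 = Round(s_1, k_1) = 0x996
s_3 = Round(s_2, k_2) = 0x81B
s_4 = Round(s_3, k_3) = 0x938
s_5 = Round(s_4, k_4) = 0xEC1
s_6 = Round(s_5, k_5) = 0x6E3
s_7 = Round(s_6, k_6) = 0x1CB
s_8 = Round(s_7, k_7) = 0xACE

0x81B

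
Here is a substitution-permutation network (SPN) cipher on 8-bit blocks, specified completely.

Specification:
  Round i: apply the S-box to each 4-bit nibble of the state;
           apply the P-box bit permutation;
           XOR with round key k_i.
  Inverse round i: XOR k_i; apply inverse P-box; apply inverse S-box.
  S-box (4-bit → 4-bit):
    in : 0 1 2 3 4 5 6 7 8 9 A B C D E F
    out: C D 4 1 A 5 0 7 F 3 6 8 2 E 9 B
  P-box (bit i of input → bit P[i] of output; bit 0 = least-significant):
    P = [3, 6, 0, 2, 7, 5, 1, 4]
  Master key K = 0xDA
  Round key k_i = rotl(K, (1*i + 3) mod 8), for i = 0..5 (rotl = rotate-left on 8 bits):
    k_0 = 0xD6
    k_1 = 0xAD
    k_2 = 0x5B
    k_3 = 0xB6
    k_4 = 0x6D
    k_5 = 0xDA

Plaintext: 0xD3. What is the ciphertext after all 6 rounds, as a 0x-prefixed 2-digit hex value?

s_0 = plaintext = 0xD3
s_1 = Round(s_0, k_0) = 0xEC
s_2 = Round(s_1, k_1) = 0x7D
s_3 = Round(s_2, k_2) = 0xBC
s_4 = Round(s_3, k_3) = 0xE6
s_5 = Round(s_4, k_4) = 0xFD
s_6 = Round(s_5, k_5) = 0x2F

0x2F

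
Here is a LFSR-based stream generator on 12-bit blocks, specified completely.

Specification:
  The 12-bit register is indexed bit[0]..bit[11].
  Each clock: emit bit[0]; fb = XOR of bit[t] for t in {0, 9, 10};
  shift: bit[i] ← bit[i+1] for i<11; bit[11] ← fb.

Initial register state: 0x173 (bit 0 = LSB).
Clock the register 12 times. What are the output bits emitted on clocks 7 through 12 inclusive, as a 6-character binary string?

101000

reg_0 = 0x173
clock 1: out=1, reg = 0x8B9
clock 2: out=1, reg = 0xC5C
clock 3: out=0, reg = 0xE2E
clock 4: out=0, reg = 0x717
clock 5: out=1, reg = 0xB8B
clock 6: out=1, reg = 0x5C5
clock 7: out=1, reg = 0x2E2
clock 8: out=0, reg = 0x971
clock 9: out=1, reg = 0xCB8
clock 10: out=0, reg = 0xE5C
clock 11: out=0, reg = 0x72E
clock 12: out=0, reg = 0x397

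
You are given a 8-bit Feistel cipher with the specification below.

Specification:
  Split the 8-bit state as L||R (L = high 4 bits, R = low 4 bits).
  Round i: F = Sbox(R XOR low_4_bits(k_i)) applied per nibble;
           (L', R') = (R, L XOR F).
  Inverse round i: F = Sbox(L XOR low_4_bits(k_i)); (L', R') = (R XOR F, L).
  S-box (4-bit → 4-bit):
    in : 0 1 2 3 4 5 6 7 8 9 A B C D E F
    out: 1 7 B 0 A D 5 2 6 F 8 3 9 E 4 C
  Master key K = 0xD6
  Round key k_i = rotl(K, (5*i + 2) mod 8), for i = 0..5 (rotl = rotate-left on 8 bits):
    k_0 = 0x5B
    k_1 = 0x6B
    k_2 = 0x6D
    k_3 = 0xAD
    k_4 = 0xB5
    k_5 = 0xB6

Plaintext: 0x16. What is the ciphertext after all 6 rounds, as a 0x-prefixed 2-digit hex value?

0x2B

s_0 = plaintext = 0x16
s_1 = Round(s_0, k_0) = 0x6F
s_2 = Round(s_1, k_1) = 0xFC
s_3 = Round(s_2, k_2) = 0xC8
s_4 = Round(s_3, k_3) = 0x81
s_5 = Round(s_4, k_4) = 0x12
s_6 = Round(s_5, k_5) = 0x2B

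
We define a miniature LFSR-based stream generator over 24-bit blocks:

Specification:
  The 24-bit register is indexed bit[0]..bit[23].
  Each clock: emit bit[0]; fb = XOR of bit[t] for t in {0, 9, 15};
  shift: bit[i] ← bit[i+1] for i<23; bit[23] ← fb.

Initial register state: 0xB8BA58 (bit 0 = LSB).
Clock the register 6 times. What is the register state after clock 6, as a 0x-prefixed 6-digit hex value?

0xD2E2E9

reg_0 = 0xB8BA58
clock 1: out=0, reg = 0x5C5D2C
clock 2: out=0, reg = 0x2E2E96
clock 3: out=0, reg = 0x97174B
clock 4: out=1, reg = 0x4B8BA5
clock 5: out=1, reg = 0xA5C5D2
clock 6: out=0, reg = 0xD2E2E9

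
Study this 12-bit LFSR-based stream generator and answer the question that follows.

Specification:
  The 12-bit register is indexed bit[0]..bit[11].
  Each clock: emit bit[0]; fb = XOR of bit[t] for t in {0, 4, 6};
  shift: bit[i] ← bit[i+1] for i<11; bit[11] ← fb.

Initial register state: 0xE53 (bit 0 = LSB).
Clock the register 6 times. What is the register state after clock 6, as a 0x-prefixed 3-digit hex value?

reg_0 = 0xE53
clock 1: out=1, reg = 0xF29
clock 2: out=1, reg = 0xF94
clock 3: out=0, reg = 0xFCA
clock 4: out=0, reg = 0xFE5
clock 5: out=1, reg = 0x7F2
clock 6: out=0, reg = 0x3F9

0x3F9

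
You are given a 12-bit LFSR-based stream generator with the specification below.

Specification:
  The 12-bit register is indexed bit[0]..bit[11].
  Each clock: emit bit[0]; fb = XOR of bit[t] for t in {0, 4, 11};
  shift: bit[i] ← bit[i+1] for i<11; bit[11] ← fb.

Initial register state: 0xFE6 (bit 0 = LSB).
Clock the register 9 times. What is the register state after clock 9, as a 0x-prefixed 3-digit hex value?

reg_0 = 0xFE6
clock 1: out=0, reg = 0xFF3
clock 2: out=1, reg = 0xFF9
clock 3: out=1, reg = 0xFFC
clock 4: out=0, reg = 0x7FE
clock 5: out=0, reg = 0xBFF
clock 6: out=1, reg = 0xDFF
clock 7: out=1, reg = 0xEFF
clock 8: out=1, reg = 0xF7F
clock 9: out=1, reg = 0xFBF

0xFBF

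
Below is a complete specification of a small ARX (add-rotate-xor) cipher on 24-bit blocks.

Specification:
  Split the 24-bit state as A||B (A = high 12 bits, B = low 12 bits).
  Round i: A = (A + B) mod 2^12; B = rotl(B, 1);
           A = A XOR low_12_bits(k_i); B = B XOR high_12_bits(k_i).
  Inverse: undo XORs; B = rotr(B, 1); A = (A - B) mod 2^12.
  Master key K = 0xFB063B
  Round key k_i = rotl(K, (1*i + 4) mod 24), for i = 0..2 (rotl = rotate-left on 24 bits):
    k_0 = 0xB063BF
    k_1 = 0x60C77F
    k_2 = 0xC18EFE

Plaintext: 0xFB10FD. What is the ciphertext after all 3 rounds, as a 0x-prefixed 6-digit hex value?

0x399BF2

s_0 = plaintext = 0xFB10FD
s_1 = Round(s_0, k_0) = 0x311AFC
s_2 = Round(s_1, k_1) = 0x9723F5
s_3 = Round(s_2, k_2) = 0x399BF2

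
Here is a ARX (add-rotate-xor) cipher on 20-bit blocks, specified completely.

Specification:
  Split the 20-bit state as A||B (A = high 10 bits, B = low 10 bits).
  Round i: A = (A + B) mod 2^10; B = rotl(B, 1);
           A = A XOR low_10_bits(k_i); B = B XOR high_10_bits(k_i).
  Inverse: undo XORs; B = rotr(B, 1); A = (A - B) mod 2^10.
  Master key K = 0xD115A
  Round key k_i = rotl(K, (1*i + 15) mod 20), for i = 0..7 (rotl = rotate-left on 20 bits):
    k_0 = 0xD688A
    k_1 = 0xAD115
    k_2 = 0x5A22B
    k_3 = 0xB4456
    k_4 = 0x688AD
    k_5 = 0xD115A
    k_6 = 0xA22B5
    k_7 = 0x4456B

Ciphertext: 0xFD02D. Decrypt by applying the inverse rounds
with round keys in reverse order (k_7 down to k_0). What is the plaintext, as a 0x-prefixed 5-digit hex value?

s_0 = ciphertext = 0xFD02D
s_1 = InvRound(s_0, k_7) = 0x8049E
s_2 = InvRound(s_1, k_6) = 0xEA50B
s_3 = InvRound(s_2, k_5) = 0xF3327
s_4 = InvRound(s_3, k_4) = 0x07F42
s_5 = InvRound(s_4, k_3) = 0x602C9
s_6 = InvRound(s_5, k_2) = 0xF6FD0
s_7 = InvRound(s_6, k_1) = 0x870B2
s_8 = InvRound(s_7, k_0) = 0x289F4

0x289F4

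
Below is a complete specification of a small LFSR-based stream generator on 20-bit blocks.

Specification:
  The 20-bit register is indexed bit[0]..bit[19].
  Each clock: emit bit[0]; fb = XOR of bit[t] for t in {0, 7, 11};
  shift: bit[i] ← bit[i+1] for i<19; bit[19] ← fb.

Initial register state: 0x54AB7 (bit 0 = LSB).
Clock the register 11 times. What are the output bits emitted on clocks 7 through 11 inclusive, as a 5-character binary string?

01010

reg_0 = 0x54AB7
clock 1: out=1, reg = 0xAA55B
clock 2: out=1, reg = 0xD52AD
clock 3: out=1, reg = 0x6A956
clock 4: out=0, reg = 0xB54AB
clock 5: out=1, reg = 0x5AA55
clock 6: out=1, reg = 0x2D52A
clock 7: out=0, reg = 0x16A95
clock 8: out=1, reg = 0x8B54A
clock 9: out=0, reg = 0x45AA5
clock 10: out=1, reg = 0xA2D52
clock 11: out=0, reg = 0xD16A9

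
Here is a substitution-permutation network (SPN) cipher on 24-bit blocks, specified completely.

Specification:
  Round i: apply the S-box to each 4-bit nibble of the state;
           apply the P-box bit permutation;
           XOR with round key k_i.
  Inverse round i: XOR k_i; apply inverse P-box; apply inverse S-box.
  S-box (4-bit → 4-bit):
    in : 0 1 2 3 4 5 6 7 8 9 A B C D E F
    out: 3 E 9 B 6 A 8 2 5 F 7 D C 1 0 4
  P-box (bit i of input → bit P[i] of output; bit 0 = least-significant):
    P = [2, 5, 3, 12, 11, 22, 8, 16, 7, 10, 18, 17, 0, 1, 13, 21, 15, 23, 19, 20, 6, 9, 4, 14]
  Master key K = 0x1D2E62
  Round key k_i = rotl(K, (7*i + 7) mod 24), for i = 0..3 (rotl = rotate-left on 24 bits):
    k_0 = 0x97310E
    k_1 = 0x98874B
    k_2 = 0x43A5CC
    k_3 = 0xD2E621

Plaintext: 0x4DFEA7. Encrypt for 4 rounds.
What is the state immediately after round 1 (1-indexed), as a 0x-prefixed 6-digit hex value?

0xD79A3E

s_0 = plaintext = 0x4DFEA7
s_1 = Round(s_0, k_0) = 0xD79A3E
s_2 = Round(s_1, k_1) = 0x7DAB88
s_3 = Round(s_2, k_2) = 0x450E43
s_4 = Round(s_3, k_3) = 0x02F516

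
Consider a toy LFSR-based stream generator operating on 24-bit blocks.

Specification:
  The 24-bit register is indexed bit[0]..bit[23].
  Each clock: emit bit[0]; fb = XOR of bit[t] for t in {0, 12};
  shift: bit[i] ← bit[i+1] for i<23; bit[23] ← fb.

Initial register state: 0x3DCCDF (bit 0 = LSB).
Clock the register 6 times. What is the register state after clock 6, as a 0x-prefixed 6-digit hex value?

reg_0 = 0x3DCCDF
clock 1: out=1, reg = 0x9EE66F
clock 2: out=1, reg = 0xCF7337
clock 3: out=1, reg = 0x67B99B
clock 4: out=1, reg = 0x33DCCD
clock 5: out=1, reg = 0x19EE66
clock 6: out=0, reg = 0x0CF733

0x0CF733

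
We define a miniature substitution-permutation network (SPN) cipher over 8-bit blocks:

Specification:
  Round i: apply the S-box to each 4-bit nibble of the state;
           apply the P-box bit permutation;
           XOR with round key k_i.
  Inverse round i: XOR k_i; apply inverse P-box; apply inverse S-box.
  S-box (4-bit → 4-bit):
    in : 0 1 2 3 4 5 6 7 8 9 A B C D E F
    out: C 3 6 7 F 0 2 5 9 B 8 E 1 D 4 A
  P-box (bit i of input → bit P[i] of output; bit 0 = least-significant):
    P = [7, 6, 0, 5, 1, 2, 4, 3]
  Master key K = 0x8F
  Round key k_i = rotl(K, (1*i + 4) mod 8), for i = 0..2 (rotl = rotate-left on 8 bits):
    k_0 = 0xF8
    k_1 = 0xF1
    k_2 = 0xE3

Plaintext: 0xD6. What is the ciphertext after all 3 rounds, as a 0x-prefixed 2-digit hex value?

s_0 = plaintext = 0xD6
s_1 = Round(s_0, k_0) = 0xA2
s_2 = Round(s_1, k_1) = 0xB8
s_3 = Round(s_2, k_2) = 0x5F

0x5F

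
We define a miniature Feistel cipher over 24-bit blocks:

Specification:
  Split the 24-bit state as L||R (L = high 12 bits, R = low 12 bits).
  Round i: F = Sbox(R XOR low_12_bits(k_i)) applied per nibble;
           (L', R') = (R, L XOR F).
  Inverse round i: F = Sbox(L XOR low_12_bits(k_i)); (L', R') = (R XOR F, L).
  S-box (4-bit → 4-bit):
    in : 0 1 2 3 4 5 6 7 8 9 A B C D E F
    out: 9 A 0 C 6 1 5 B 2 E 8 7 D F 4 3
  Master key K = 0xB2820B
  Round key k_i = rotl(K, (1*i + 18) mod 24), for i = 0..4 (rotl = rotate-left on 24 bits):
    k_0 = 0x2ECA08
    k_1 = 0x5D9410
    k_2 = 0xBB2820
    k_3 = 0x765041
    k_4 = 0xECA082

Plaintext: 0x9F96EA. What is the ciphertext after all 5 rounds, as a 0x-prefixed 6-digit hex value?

0xC8024F

s_0 = plaintext = 0x9F96EA
s_1 = Round(s_0, k_0) = 0x6EA4B9
s_2 = Round(s_1, k_1) = 0x4B9F64
s_3 = Round(s_2, k_2) = 0xF64FDF
s_4 = Round(s_3, k_3) = 0xFDFC80
s_5 = Round(s_4, k_4) = 0xC8024F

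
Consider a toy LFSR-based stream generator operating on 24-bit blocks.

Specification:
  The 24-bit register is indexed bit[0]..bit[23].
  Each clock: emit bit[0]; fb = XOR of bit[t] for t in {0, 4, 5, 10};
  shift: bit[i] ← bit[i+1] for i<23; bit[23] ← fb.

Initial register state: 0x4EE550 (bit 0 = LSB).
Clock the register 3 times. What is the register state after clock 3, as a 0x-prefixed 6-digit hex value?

0xC9DCAA

reg_0 = 0x4EE550
clock 1: out=0, reg = 0x2772A8
clock 2: out=0, reg = 0x93B954
clock 3: out=0, reg = 0xC9DCAA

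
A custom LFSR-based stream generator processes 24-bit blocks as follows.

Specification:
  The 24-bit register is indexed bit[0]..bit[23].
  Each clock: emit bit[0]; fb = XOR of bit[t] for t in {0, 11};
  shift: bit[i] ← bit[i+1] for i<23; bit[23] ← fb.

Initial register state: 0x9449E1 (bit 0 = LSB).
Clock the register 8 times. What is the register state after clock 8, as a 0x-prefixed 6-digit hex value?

reg_0 = 0x9449E1
clock 1: out=1, reg = 0x4A24F0
clock 2: out=0, reg = 0x251278
clock 3: out=0, reg = 0x12893C
clock 4: out=0, reg = 0x89449E
clock 5: out=0, reg = 0x44A24F
clock 6: out=1, reg = 0xA25127
clock 7: out=1, reg = 0xD12893
clock 8: out=1, reg = 0x689449

0x689449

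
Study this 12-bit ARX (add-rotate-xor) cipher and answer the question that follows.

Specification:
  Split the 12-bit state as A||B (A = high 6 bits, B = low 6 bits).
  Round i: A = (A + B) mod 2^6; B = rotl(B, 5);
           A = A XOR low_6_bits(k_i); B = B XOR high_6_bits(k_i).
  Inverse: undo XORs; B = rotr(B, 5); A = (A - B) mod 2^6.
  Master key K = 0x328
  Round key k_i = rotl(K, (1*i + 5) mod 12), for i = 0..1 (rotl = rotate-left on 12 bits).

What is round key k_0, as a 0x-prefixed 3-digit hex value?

0x506

K = 0x328
k_0 = rotl(K, (1*0+5) mod 12) = rotl(K, 5) = 0x506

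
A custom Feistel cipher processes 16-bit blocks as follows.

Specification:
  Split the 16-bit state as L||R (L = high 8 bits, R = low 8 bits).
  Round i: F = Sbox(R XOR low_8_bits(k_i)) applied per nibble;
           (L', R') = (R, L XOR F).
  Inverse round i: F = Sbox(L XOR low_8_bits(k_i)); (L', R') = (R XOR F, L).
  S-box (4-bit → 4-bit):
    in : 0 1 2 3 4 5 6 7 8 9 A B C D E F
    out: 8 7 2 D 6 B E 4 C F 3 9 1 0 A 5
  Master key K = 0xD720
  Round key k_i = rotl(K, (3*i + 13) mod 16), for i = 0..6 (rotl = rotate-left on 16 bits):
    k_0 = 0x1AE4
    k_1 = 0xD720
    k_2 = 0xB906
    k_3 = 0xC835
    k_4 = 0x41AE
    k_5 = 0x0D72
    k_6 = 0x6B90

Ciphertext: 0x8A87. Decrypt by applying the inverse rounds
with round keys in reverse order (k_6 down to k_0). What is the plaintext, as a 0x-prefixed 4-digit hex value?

0x4BC3

s_0 = ciphertext = 0x8A87
s_1 = InvRound(s_0, k_6) = 0xF48A
s_2 = InvRound(s_1, k_5) = 0x44F4
s_3 = InvRound(s_2, k_4) = 0x5744
s_4 = InvRound(s_3, k_3) = 0xA657
s_5 = InvRound(s_4, k_2) = 0x6FA6
s_6 = InvRound(s_5, k_1) = 0xC36F
s_7 = InvRound(s_6, k_0) = 0x4BC3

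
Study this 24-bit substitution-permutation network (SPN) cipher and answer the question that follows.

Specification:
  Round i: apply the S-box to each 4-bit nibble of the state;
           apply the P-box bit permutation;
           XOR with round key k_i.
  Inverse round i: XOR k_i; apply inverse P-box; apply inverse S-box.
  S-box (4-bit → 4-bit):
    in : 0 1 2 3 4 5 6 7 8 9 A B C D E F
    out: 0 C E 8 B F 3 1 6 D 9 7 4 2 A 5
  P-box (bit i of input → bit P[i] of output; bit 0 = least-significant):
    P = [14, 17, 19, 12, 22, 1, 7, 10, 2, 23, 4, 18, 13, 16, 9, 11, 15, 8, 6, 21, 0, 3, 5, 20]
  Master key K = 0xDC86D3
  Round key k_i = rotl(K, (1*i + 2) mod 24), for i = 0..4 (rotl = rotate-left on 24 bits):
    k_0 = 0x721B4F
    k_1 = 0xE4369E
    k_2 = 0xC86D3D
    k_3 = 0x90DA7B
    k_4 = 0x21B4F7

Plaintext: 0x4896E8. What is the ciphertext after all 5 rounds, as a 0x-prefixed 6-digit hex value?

0x131D61

s_0 = plaintext = 0x4896E8
s_1 = Round(s_0, k_0) = 0xE83400
s_2 = Round(s_1, k_1) = 0x703FD2
s_3 = Round(s_2, k_2) = 0xC2752A
s_4 = Round(s_3, k_3) = 0x34AF8D
s_5 = Round(s_4, k_4) = 0x131D61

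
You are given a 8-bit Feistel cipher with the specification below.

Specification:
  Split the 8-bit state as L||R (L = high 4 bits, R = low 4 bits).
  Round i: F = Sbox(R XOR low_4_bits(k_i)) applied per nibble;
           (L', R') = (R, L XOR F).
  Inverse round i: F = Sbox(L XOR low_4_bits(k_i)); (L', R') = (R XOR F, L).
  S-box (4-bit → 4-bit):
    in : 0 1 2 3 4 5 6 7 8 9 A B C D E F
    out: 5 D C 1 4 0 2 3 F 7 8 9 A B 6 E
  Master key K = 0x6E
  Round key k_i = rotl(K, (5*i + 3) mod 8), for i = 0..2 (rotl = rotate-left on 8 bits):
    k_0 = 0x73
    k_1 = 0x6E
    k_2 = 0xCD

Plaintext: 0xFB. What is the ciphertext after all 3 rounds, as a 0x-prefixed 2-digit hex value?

s_0 = plaintext = 0xFB
s_1 = Round(s_0, k_0) = 0xB0
s_2 = Round(s_1, k_1) = 0x0D
s_3 = Round(s_2, k_2) = 0xD5

0xD5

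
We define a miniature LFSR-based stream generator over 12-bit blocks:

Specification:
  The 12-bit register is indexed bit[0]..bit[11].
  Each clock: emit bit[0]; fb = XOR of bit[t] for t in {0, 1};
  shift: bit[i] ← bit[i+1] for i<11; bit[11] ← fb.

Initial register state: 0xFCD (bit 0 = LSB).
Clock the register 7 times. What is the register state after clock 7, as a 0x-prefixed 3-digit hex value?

0x57F

reg_0 = 0xFCD
clock 1: out=1, reg = 0xFE6
clock 2: out=0, reg = 0xFF3
clock 3: out=1, reg = 0x7F9
clock 4: out=1, reg = 0xBFC
clock 5: out=0, reg = 0x5FE
clock 6: out=0, reg = 0xAFF
clock 7: out=1, reg = 0x57F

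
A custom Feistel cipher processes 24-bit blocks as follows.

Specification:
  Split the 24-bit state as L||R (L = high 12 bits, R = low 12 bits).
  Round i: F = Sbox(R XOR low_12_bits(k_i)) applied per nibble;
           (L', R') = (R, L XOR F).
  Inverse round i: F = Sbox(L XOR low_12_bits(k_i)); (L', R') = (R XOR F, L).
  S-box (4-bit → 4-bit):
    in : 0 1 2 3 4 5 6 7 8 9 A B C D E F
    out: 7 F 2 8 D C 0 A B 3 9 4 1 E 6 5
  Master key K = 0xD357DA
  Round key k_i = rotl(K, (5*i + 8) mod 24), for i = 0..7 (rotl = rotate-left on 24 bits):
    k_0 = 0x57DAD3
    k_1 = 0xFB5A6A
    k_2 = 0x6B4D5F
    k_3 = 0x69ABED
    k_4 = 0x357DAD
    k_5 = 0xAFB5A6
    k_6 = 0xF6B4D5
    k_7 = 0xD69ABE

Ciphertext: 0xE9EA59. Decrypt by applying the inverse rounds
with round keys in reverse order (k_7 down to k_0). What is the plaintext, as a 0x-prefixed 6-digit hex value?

s_0 = ciphertext = 0xE9EA59
s_1 = InvRound(s_0, k_7) = 0x77EE9E
s_2 = InvRound(s_1, k_6) = 0x60A77E
s_3 = InvRound(s_2, k_5) = 0xFEF60A
s_4 = InvRound(s_3, k_4) = 0x4D8FEF
s_5 = InvRound(s_4, k_3) = 0xA634D8
s_6 = InvRound(s_5, k_2) = 0xE59A63
s_7 = InvRound(s_6, k_1) = 0x7EBE59
s_8 = InvRound(s_7, k_0) = 0x0D27EB

0x0D27EB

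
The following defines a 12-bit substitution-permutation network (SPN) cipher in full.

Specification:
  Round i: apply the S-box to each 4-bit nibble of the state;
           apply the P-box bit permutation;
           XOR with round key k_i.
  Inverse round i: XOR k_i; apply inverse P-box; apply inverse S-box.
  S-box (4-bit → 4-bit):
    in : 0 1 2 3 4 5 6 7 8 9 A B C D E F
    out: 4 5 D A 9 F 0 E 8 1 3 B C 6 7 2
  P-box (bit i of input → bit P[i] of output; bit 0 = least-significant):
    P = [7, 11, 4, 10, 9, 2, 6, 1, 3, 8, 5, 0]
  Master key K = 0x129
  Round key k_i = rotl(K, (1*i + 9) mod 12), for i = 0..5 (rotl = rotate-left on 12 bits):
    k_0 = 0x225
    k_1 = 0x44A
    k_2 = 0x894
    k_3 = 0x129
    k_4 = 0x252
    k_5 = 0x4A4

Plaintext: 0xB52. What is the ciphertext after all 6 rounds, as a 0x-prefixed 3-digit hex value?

0xEFF

s_0 = plaintext = 0xB52
s_1 = Round(s_0, k_0) = 0x5FA
s_2 = Round(s_1, k_1) = 0xDE7
s_3 = Round(s_2, k_2) = 0x7E0
s_4 = Round(s_3, k_3) = 0x25C
s_5 = Round(s_4, k_4) = 0x42D
s_6 = Round(s_5, k_5) = 0xEFF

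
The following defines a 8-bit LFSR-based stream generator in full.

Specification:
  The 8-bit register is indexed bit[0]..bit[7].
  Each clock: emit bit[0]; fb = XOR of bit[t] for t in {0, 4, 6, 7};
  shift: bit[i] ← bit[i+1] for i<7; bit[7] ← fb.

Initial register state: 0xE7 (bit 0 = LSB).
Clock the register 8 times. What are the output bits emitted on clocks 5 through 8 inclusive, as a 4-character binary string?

reg_0 = 0xE7
clock 1: out=1, reg = 0xF3
clock 2: out=1, reg = 0x79
clock 3: out=1, reg = 0xBC
clock 4: out=0, reg = 0x5E
clock 5: out=0, reg = 0x2F
clock 6: out=1, reg = 0x97
clock 7: out=1, reg = 0xCB
clock 8: out=1, reg = 0xE5

0111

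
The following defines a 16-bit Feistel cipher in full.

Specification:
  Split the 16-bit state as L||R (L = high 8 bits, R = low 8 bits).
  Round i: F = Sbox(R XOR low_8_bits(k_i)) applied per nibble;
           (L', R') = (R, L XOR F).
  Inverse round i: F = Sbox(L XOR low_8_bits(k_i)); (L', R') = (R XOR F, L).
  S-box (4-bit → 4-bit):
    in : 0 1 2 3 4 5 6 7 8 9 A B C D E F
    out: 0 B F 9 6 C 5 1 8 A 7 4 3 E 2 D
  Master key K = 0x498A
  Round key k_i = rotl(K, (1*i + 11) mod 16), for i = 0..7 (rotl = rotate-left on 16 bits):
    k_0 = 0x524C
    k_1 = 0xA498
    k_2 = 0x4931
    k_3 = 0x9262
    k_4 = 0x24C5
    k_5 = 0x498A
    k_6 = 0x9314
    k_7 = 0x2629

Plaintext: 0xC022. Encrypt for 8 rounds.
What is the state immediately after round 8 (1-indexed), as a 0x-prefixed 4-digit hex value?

s_0 = plaintext = 0xC022
s_1 = Round(s_0, k_0) = 0x2292
s_2 = Round(s_1, k_1) = 0x9225
s_3 = Round(s_2, k_2) = 0x2524
s_4 = Round(s_3, k_3) = 0x2440
s_5 = Round(s_4, k_4) = 0x40A8
s_6 = Round(s_5, k_5) = 0xA8BF
s_7 = Round(s_6, k_6) = 0xBFDC
s_8 = Round(s_7, k_7) = 0xDC63

0xDC63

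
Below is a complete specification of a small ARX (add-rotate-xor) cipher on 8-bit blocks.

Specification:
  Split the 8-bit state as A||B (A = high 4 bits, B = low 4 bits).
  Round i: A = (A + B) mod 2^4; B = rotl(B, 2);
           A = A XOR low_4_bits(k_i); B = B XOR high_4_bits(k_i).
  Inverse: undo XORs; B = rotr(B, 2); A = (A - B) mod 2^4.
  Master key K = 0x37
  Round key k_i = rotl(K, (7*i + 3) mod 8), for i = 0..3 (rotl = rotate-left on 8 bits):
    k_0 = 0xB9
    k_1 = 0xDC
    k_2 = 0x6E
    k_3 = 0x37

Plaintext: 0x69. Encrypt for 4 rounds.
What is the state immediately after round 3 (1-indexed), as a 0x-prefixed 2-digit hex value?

s_0 = plaintext = 0x69
s_1 = Round(s_0, k_0) = 0x6D
s_2 = Round(s_1, k_1) = 0xFA
s_3 = Round(s_2, k_2) = 0x7C
s_4 = Round(s_3, k_3) = 0x40

0x7C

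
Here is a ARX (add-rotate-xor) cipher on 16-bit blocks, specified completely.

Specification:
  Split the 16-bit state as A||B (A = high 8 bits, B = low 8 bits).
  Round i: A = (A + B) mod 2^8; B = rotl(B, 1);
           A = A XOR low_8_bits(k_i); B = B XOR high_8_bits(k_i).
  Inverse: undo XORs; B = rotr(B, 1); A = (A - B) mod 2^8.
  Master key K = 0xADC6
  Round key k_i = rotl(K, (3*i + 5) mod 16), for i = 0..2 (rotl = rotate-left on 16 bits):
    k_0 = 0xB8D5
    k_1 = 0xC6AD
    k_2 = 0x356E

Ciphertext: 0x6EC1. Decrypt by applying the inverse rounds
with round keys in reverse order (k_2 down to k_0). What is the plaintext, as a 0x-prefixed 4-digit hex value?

s_0 = ciphertext = 0x6EC1
s_1 = InvRound(s_0, k_2) = 0x867A
s_2 = InvRound(s_1, k_1) = 0xCD5E
s_3 = InvRound(s_2, k_0) = 0xA573

0xA573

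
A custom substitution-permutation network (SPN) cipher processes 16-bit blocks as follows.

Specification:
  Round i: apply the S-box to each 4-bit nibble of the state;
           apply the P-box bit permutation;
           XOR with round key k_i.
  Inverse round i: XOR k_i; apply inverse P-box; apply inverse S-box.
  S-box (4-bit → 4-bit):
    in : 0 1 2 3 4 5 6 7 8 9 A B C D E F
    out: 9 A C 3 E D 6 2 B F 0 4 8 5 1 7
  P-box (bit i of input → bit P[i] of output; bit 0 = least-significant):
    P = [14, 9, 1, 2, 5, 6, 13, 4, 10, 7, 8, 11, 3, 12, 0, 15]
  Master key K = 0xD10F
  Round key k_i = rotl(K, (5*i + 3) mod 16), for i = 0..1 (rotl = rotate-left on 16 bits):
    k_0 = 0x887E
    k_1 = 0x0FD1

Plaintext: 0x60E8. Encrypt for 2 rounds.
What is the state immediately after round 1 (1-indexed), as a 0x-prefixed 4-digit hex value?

s_0 = plaintext = 0x60E8
s_1 = Round(s_0, k_0) = 0xD65B
s_2 = Round(s_1, k_1) = 0x2E6A

0xD65B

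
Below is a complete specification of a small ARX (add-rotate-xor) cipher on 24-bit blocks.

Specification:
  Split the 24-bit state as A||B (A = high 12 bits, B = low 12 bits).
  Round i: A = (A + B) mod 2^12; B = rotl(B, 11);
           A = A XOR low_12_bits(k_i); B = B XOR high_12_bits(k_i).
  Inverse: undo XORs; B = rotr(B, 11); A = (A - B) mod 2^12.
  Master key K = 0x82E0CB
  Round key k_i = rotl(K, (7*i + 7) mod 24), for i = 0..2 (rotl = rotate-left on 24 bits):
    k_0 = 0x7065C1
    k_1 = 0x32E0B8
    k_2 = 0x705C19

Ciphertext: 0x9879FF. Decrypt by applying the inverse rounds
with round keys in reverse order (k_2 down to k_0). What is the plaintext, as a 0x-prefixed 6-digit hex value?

s_0 = ciphertext = 0x9879FF
s_1 = InvRound(s_0, k_2) = 0x7A9DF5
s_2 = InvRound(s_1, k_1) = 0x95ADB7
s_3 = InvRound(s_2, k_0) = 0x738563

0x738563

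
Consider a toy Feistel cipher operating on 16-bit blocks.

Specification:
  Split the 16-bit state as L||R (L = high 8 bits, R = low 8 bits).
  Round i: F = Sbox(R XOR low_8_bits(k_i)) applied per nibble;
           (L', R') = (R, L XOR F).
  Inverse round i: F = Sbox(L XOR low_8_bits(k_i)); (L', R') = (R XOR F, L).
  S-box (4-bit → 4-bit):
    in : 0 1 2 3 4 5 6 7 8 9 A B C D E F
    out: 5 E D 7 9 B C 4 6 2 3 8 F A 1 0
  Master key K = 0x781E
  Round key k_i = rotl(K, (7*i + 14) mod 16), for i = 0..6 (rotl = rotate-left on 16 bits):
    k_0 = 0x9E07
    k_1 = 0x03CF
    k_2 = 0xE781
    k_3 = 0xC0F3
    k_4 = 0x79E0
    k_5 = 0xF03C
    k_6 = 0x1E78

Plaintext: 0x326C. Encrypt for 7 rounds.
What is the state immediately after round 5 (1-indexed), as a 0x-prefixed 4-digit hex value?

0xCC09

s_0 = plaintext = 0x326C
s_1 = Round(s_0, k_0) = 0x6CFA
s_2 = Round(s_1, k_1) = 0xFA17
s_3 = Round(s_2, k_2) = 0x17D6
s_4 = Round(s_3, k_3) = 0xD6CC
s_5 = Round(s_4, k_4) = 0xCC09
s_6 = Round(s_5, k_5) = 0x09B7
s_7 = Round(s_6, k_6) = 0xB7F9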